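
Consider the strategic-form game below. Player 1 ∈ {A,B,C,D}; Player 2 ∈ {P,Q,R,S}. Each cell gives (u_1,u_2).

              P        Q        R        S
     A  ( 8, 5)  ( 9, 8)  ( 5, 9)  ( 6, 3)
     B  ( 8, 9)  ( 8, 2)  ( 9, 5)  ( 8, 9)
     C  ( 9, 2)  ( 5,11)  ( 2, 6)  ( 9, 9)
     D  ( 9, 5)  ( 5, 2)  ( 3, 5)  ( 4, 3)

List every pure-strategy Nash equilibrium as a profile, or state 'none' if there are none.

(A,P): not NE [P1→D gives 9>8; P2→R gives 9>5]
(A,Q): not NE [P2→R gives 9>8]
(A,R): not NE [P1→B gives 9>5]
(A,S): not NE [P1→C gives 9>6; P2→R gives 9>3]
(B,P): not NE [P1→D gives 9>8]
(B,Q): not NE [P1→A gives 9>8; P2→S gives 9>2]
(B,R): not NE [P2→S gives 9>5]
(B,S): not NE [P1→C gives 9>8]
(C,P): not NE [P2→Q gives 11>2]
(C,Q): not NE [P1→A gives 9>5]
(C,R): not NE [P1→B gives 9>2; P2→Q gives 11>6]
(C,S): not NE [P2→Q gives 11>9]
(D,P): NE
(D,Q): not NE [P1→A gives 9>5; P2→R gives 5>2]
(D,R): not NE [P1→B gives 9>3]
(D,S): not NE [P1→C gives 9>4; P2→R gives 5>3]

NE set: (D,P)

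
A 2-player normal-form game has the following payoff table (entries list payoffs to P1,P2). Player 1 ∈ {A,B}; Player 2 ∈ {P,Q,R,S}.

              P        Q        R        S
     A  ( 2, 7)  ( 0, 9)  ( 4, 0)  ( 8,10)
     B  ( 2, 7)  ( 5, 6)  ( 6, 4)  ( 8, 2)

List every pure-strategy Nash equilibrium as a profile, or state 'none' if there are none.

NE set: (A,S), (B,P)

(A,P): not NE [P2→S gives 10>7]
(A,Q): not NE [P1→B gives 5>0; P2→S gives 10>9]
(A,R): not NE [P1→B gives 6>4; P2→S gives 10>0]
(A,S): NE
(B,P): NE
(B,Q): not NE [P2→P gives 7>6]
(B,R): not NE [P2→P gives 7>4]
(B,S): not NE [P2→P gives 7>2]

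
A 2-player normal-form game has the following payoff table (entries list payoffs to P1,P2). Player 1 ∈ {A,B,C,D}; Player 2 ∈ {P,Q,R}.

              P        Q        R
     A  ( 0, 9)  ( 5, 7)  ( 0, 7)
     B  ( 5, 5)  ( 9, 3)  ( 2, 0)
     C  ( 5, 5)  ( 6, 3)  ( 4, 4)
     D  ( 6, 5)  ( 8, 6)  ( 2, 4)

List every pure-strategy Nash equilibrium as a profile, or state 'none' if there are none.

(A,P): not NE [P1→D gives 6>0]
(A,Q): not NE [P1→B gives 9>5; P2→P gives 9>7]
(A,R): not NE [P1→C gives 4>0; P2→P gives 9>7]
(B,P): not NE [P1→D gives 6>5]
(B,Q): not NE [P2→P gives 5>3]
(B,R): not NE [P1→C gives 4>2; P2→P gives 5>0]
(C,P): not NE [P1→D gives 6>5]
(C,Q): not NE [P1→B gives 9>6; P2→P gives 5>3]
(C,R): not NE [P2→P gives 5>4]
(D,P): not NE [P2→Q gives 6>5]
(D,Q): not NE [P1→B gives 9>8]
(D,R): not NE [P1→C gives 4>2; P2→Q gives 6>4]

PSNE: ∅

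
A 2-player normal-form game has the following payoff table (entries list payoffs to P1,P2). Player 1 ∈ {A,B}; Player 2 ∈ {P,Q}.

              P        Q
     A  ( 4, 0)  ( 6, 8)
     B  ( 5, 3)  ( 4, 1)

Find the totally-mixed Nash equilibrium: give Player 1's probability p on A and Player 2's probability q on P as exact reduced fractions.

(p,q) = (1/5, 2/3)

P1 indiff ⇒ q·4+(1-q)·6 = q·5+(1-q)·4 ⇒ q(-1) = (1-q)(-2) ⇒ q = 2/3
P2 indiff ⇒ p·0+(1-p)·3 = p·8+(1-p)·1 ⇒ p(-8) = (1-p)(-2) ⇒ p = 1/5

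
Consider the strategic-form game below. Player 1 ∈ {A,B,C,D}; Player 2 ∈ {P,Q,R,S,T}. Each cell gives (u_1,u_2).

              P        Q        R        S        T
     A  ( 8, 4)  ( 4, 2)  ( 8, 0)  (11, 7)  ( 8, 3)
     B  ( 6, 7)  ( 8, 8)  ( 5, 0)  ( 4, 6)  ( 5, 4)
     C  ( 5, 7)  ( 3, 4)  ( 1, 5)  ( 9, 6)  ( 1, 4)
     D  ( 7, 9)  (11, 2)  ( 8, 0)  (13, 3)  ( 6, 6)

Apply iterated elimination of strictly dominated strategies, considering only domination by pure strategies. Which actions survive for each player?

P1 drop B (D beats it: P:7>6 Q:11>8 R:8>5 S:13>4 T:6>5)
P1 drop C (A beats it: P:8>5 Q:4>3 R:8>1 S:11>9 T:8>1)
P2 drop Q (P beats it: A:4>2 D:9>2)
P2 drop R (P beats it: A:4>0 D:9>0)
P2 drop T (P beats it: A:4>3 D:9>6)
P1→{A,D} P2→{P,S}

Survivors P1:{A,D} P2:{P,S}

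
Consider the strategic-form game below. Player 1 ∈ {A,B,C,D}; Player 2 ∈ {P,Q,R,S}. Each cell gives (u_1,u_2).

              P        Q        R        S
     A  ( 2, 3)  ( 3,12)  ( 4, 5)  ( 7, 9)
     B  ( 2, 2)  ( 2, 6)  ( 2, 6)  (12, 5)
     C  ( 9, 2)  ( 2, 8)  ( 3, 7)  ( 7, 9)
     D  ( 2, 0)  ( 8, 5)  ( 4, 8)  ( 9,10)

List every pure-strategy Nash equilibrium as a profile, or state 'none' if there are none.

Equilibria: none

(A,P): not NE [P1→C gives 9>2; P2→Q gives 12>3]
(A,Q): not NE [P1→D gives 8>3]
(A,R): not NE [P2→Q gives 12>5]
(A,S): not NE [P1→B gives 12>7; P2→Q gives 12>9]
(B,P): not NE [P1→C gives 9>2; P2→R gives 6>2]
(B,Q): not NE [P1→D gives 8>2]
(B,R): not NE [P1→D gives 4>2]
(B,S): not NE [P2→R gives 6>5]
(C,P): not NE [P2→S gives 9>2]
(C,Q): not NE [P1→D gives 8>2; P2→S gives 9>8]
(C,R): not NE [P1→D gives 4>3; P2→S gives 9>7]
(C,S): not NE [P1→B gives 12>7]
(D,P): not NE [P1→C gives 9>2; P2→S gives 10>0]
(D,Q): not NE [P2→S gives 10>5]
(D,R): not NE [P2→S gives 10>8]
(D,S): not NE [P1→B gives 12>9]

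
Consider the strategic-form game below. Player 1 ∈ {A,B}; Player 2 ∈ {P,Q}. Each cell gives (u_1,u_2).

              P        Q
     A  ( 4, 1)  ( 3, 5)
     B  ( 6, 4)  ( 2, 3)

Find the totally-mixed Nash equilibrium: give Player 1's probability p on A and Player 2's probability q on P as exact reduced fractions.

P1 indiff ⇒ q·4+(1-q)·3 = q·6+(1-q)·2 ⇒ q(-2) = (1-q)(-1) ⇒ q = 1/3
P2 indiff ⇒ p·1+(1-p)·4 = p·5+(1-p)·3 ⇒ p(-4) = (1-p)(-1) ⇒ p = 1/5

P1 mixes 1/5 on A; P2 mixes 1/3 on P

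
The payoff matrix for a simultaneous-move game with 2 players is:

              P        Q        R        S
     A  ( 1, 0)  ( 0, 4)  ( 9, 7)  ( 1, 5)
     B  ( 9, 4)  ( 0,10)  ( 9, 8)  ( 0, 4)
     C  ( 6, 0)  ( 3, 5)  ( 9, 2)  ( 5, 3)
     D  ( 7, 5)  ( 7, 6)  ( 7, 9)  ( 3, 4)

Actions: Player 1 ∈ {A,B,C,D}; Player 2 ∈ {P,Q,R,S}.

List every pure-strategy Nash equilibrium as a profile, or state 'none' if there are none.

(A,P): not NE [P1→B gives 9>1; P2→R gives 7>0]
(A,Q): not NE [P1→D gives 7>0; P2→R gives 7>4]
(A,R): NE
(A,S): not NE [P1→C gives 5>1; P2→R gives 7>5]
(B,P): not NE [P2→Q gives 10>4]
(B,Q): not NE [P1→D gives 7>0]
(B,R): not NE [P2→Q gives 10>8]
(B,S): not NE [P1→C gives 5>0; P2→Q gives 10>4]
(C,P): not NE [P1→B gives 9>6; P2→Q gives 5>0]
(C,Q): not NE [P1→D gives 7>3]
(C,R): not NE [P2→Q gives 5>2]
(C,S): not NE [P2→Q gives 5>3]
(D,P): not NE [P1→B gives 9>7; P2→R gives 9>5]
(D,Q): not NE [P2→R gives 9>6]
(D,R): not NE [P1→C gives 9>7]
(D,S): not NE [P1→C gives 5>3; P2→R gives 9>4]

PSNE = {(A,R)}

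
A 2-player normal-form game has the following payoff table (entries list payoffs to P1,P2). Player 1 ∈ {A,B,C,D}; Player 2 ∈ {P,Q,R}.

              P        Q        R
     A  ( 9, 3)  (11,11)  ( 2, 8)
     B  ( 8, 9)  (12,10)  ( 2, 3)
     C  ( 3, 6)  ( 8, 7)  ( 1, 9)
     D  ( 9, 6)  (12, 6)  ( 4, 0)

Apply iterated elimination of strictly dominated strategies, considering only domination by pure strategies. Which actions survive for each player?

P1 drop C (A beats it: P:9>3 Q:11>8 R:2>1)
P2 drop R (Q beats it: A:11>8 B:10>3 D:6>0)
P1→{A,B,D} P2→{P,Q}

IESDS → P1:{A,B,D} P2:{P,Q}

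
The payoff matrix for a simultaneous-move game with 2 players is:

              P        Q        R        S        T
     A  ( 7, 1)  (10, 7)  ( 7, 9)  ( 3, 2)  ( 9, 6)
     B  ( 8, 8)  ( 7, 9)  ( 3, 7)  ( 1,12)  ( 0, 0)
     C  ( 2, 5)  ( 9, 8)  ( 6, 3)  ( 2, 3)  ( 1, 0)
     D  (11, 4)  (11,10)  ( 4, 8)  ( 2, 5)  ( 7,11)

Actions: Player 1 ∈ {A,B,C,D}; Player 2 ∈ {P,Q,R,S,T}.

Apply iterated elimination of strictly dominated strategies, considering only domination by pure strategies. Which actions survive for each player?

P1 drop B (D beats it: P:11>8 Q:11>7 R:4>3 S:2>1 T:7>0)
P1 drop C (A beats it: P:7>2 Q:10>9 R:7>6 S:3>2 T:9>1)
P2 drop P (Q beats it: A:7>1 D:10>4)
P2 drop S (Q beats it: A:7>2 D:10>5)
P1→{A,D} P2→{Q,R,T}

Remaining: P1:{A,D} P2:{Q,R,T}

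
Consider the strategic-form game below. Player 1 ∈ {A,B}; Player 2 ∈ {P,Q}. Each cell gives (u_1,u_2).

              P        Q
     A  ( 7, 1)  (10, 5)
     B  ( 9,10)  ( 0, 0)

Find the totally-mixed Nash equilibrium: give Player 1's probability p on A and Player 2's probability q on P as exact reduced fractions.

P1 indiff ⇒ q·7+(1-q)·10 = q·9+(1-q)·0 ⇒ q(-2) = (1-q)(-10) ⇒ q = 5/6
P2 indiff ⇒ p·1+(1-p)·10 = p·5+(1-p)·0 ⇒ p(-4) = (1-p)(-10) ⇒ p = 5/7

(p,q) = (5/7, 5/6)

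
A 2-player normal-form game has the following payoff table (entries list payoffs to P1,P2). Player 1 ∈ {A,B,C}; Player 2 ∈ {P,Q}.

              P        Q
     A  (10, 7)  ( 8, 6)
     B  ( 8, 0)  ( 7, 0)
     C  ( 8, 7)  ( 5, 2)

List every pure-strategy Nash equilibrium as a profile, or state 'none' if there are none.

(A,P): NE
(A,Q): not NE [P2→P gives 7>6]
(B,P): not NE [P1→A gives 10>8]
(B,Q): not NE [P1→A gives 8>7]
(C,P): not NE [P1→A gives 10>8]
(C,Q): not NE [P1→A gives 8>5; P2→P gives 7>2]

NE set: (A,P)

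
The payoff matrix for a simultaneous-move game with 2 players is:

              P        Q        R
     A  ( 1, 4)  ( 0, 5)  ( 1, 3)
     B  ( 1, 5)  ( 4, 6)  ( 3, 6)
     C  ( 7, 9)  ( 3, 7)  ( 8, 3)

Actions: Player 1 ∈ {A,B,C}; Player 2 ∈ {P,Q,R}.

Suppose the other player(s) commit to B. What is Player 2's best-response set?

u_2(P vs B) = 5
u_2(Q vs B) = 6
u_2(R vs B) = 6
max payoff 6 at {Q,R}

argmax u_2 = {Q,R}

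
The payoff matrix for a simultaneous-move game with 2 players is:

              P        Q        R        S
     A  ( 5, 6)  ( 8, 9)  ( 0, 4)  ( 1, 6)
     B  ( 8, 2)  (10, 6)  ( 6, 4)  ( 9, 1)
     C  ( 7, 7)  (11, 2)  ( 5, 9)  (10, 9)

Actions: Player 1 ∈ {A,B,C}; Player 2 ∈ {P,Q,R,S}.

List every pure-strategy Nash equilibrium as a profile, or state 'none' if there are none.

NE set: (C,S)

(A,P): not NE [P1→B gives 8>5; P2→Q gives 9>6]
(A,Q): not NE [P1→C gives 11>8]
(A,R): not NE [P1→B gives 6>0; P2→Q gives 9>4]
(A,S): not NE [P1→C gives 10>1; P2→Q gives 9>6]
(B,P): not NE [P2→Q gives 6>2]
(B,Q): not NE [P1→C gives 11>10]
(B,R): not NE [P2→Q gives 6>4]
(B,S): not NE [P1→C gives 10>9; P2→Q gives 6>1]
(C,P): not NE [P1→B gives 8>7; P2→S gives 9>7]
(C,Q): not NE [P2→S gives 9>2]
(C,R): not NE [P1→B gives 6>5]
(C,S): NE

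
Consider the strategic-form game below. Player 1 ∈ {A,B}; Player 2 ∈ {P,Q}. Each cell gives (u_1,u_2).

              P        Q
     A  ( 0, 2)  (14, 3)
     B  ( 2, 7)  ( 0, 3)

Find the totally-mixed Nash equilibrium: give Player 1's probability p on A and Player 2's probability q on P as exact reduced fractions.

P1 indiff ⇒ q·0+(1-q)·14 = q·2+(1-q)·0 ⇒ q(-2) = (1-q)(-14) ⇒ q = 7/8
P2 indiff ⇒ p·2+(1-p)·7 = p·3+(1-p)·3 ⇒ p(-1) = (1-p)(-4) ⇒ p = 4/5

P1 mixes 4/5 on A; P2 mixes 7/8 on P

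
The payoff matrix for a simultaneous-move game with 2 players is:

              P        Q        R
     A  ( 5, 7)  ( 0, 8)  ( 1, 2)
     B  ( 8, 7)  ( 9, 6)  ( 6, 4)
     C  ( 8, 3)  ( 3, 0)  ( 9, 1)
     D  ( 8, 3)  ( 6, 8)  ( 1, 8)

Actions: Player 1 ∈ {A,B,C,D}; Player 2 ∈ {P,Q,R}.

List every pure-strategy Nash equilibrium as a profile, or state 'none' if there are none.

Nash profiles: (B,P), (C,P)

(A,P): not NE [P1→D gives 8>5; P2→Q gives 8>7]
(A,Q): not NE [P1→B gives 9>0]
(A,R): not NE [P1→C gives 9>1; P2→Q gives 8>2]
(B,P): NE
(B,Q): not NE [P2→P gives 7>6]
(B,R): not NE [P1→C gives 9>6; P2→P gives 7>4]
(C,P): NE
(C,Q): not NE [P1→B gives 9>3; P2→P gives 3>0]
(C,R): not NE [P2→P gives 3>1]
(D,P): not NE [P2→R gives 8>3]
(D,Q): not NE [P1→B gives 9>6]
(D,R): not NE [P1→C gives 9>1]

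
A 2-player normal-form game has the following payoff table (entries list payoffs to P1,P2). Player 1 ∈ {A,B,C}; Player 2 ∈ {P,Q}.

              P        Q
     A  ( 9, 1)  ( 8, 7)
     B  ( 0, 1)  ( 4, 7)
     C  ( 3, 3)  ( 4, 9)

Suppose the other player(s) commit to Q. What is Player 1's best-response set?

u_1(A vs Q) = 8
u_1(B vs Q) = 4
u_1(C vs Q) = 4
max payoff 8 at {A}

argmax u_1 = {A}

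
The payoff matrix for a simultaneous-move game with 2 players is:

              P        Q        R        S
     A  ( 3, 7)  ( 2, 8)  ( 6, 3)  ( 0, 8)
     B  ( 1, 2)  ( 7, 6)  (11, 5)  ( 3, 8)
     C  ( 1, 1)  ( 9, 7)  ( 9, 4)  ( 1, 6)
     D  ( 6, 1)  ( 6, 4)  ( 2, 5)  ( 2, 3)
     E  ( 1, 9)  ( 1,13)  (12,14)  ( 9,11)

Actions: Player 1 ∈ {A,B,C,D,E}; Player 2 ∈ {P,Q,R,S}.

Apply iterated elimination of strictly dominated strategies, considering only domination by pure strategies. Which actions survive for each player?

Survivors P1:{B,C,E} P2:{Q,R,S}

P2 drop P (Q beats it: A:8>7 B:6>2 C:7>1 D:4>1 E:13>9)
P1 drop A (B beats it: Q:7>2 R:11>6 S:3>0)
P1 drop D (B beats it: Q:7>6 R:11>2 S:3>2)
P1→{B,C,E} P2→{Q,R,S}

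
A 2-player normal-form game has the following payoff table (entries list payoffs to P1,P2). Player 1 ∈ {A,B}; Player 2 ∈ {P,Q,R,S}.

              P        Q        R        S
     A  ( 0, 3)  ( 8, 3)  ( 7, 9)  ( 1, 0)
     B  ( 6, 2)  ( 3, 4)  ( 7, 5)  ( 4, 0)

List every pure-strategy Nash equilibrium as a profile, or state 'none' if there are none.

(A,P): not NE [P1→B gives 6>0; P2→R gives 9>3]
(A,Q): not NE [P2→R gives 9>3]
(A,R): NE
(A,S): not NE [P1→B gives 4>1; P2→R gives 9>0]
(B,P): not NE [P2→R gives 5>2]
(B,Q): not NE [P1→A gives 8>3; P2→R gives 5>4]
(B,R): NE
(B,S): not NE [P2→R gives 5>0]

NE set: (A,R), (B,R)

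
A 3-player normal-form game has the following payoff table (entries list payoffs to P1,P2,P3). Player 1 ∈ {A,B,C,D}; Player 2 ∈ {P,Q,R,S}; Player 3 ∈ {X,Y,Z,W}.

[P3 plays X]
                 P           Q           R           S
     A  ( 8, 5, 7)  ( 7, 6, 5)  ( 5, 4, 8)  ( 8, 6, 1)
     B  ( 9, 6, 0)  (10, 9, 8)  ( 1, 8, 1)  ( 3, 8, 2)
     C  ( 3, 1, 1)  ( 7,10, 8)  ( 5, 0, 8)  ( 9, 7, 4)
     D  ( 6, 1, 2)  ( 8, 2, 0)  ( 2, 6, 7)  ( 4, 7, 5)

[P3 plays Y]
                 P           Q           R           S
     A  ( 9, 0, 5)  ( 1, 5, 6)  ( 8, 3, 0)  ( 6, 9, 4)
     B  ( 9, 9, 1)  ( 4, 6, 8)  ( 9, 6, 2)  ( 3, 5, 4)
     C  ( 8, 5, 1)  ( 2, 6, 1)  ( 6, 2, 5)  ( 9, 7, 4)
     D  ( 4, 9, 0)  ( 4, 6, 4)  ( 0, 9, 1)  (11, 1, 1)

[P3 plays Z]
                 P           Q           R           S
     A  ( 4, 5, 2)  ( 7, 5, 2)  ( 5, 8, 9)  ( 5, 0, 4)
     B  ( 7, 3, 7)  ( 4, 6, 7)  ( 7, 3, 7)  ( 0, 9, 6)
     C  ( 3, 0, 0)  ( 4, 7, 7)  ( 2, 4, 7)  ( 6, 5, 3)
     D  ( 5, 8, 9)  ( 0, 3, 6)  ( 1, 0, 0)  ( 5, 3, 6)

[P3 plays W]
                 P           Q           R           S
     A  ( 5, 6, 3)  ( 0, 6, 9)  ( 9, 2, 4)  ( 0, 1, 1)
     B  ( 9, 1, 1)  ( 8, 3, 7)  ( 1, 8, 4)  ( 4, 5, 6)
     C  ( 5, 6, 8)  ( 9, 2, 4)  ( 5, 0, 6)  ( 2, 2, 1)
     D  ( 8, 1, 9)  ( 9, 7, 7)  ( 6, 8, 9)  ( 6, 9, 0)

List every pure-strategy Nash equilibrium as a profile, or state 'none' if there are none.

(A,P,X): not NE [P1→B gives 9>8; P2→S gives 6>5]
(A,P,Y): not NE [P2→S gives 9>0; P3→X gives 7>5]
(A,P,Z): not NE [P1→B gives 7>4; P2→R gives 8>5; P3→X gives 7>2]
(A,P,W): not NE [P1→B gives 9>5; P3→X gives 7>3]
(A,Q,X): not NE [P1→B gives 10>7; P3→W gives 9>5]
(A,Q,Y): not NE [P1→D gives 4>1; P2→S gives 9>5; P3→W gives 9>6]
(A,Q,Z): not NE [P2→R gives 8>5; P3→W gives 9>2]
(A,Q,W): not NE [P1→D gives 9>0]
(A,R,X): not NE [P2→S gives 6>4; P3→Z gives 9>8]
(A,R,Y): not NE [P1→B gives 9>8; P2→S gives 9>3; P3→Z gives 9>0]
(A,R,Z): not NE [P1→B gives 7>5]
(A,R,W): not NE [P2→Q gives 6>2; P3→Z gives 9>4]
(A,S,X): not NE [P1→C gives 9>8; P3→Z gives 4>1]
(A,S,Y): not NE [P1→D gives 11>6]
(A,S,Z): not NE [P1→C gives 6>5; P2→R gives 8>0]
(A,S,W): not NE [P1→D gives 6>0; P2→Q gives 6>1; P3→Z gives 4>1]
(B,P,X): not NE [P2→Q gives 9>6; P3→Z gives 7>0]
(B,P,Y): not NE [P3→Z gives 7>1]
(B,P,Z): not NE [P2→S gives 9>3]
(B,P,W): not NE [P2→R gives 8>1; P3→Z gives 7>1]
(B,Q,X): NE
(B,Q,Y): not NE [P2→P gives 9>6]
(B,Q,Z): not NE [P1→A gives 7>4; P2→S gives 9>6; P3→Y gives 8>7]
(B,Q,W): not NE [P1→D gives 9>8; P2→R gives 8>3; P3→Y gives 8>7]
(B,R,X): not NE [P1→C gives 5>1; P2→Q gives 9>8; P3→Z gives 7>1]
(B,R,Y): not NE [P2→P gives 9>6; P3→Z gives 7>2]
(B,R,Z): not NE [P2→S gives 9>3]
(B,R,W): not NE [P1→A gives 9>1; P3→Z gives 7>4]
(B,S,X): not NE [P1→C gives 9>3; P2→Q gives 9>8; P3→W gives 6>2]
(B,S,Y): not NE [P1→D gives 11>3; P2→P gives 9>5; P3→W gives 6>4]
(B,S,Z): not NE [P1→C gives 6>0]
(B,S,W): not NE [P1→D gives 6>4; P2→R gives 8>5]
(C,P,X): not NE [P1→B gives 9>3; P2→Q gives 10>1; P3→W gives 8>1]
(C,P,Y): not NE [P1→B gives 9>8; P2→S gives 7>5; P3→W gives 8>1]
(C,P,Z): not NE [P1→B gives 7>3; P2→Q gives 7>0; P3→W gives 8>0]
(C,P,W): not NE [P1→B gives 9>5]
(C,Q,X): not NE [P1→B gives 10>7]
(C,Q,Y): not NE [P1→D gives 4>2; P2→S gives 7>6; P3→X gives 8>1]
(C,Q,Z): not NE [P1→A gives 7>4; P3→X gives 8>7]
(C,Q,W): not NE [P2→P gives 6>2; P3→X gives 8>4]
(C,R,X): not NE [P2→Q gives 10>0]
(C,R,Y): not NE [P1→B gives 9>6; P2→S gives 7>2; P3→X gives 8>5]
(C,R,Z): not NE [P1→B gives 7>2; P2→Q gives 7>4; P3→X gives 8>7]
(C,R,W): not NE [P1→A gives 9>5; P2→P gives 6>0; P3→X gives 8>6]
(C,S,X): not NE [P2→Q gives 10>7]
(C,S,Y): not NE [P1→D gives 11>9]
(C,S,Z): not NE [P2→Q gives 7>5; P3→Y gives 4>3]
(C,S,W): not NE [P1→D gives 6>2; P2→P gives 6>2; P3→Y gives 4>1]
(D,P,X): not NE [P1→B gives 9>6; P2→S gives 7>1; P3→W gives 9>2]
(D,P,Y): not NE [P1→B gives 9>4; P3→W gives 9>0]
(D,P,Z): not NE [P1→B gives 7>5]
(D,P,W): not NE [P1→B gives 9>8; P2→S gives 9>1]
(D,Q,X): not NE [P1→B gives 10>8; P2→S gives 7>2; P3→W gives 7>0]
(D,Q,Y): not NE [P2→R gives 9>6; P3→W gives 7>4]
(D,Q,Z): not NE [P1→A gives 7>0; P2→P gives 8>3; P3→W gives 7>6]
(D,Q,W): not NE [P2→S gives 9>7]
(D,R,X): not NE [P1→C gives 5>2; P2→S gives 7>6; P3→W gives 9>7]
(D,R,Y): not NE [P1→B gives 9>0; P3→W gives 9>1]
(D,R,Z): not NE [P1→B gives 7>1; P2→P gives 8>0; P3→W gives 9>0]
(D,R,W): not NE [P1→A gives 9>6; P2→S gives 9>8]
(D,S,X): not NE [P1→C gives 9>4; P3→Z gives 6>5]
(D,S,Y): not NE [P2→R gives 9>1; P3→Z gives 6>1]
(D,S,Z): not NE [P1→C gives 6>5; P2→P gives 8>3]
(D,S,W): not NE [P3→Z gives 6>0]

Nash profiles: (B,Q,X)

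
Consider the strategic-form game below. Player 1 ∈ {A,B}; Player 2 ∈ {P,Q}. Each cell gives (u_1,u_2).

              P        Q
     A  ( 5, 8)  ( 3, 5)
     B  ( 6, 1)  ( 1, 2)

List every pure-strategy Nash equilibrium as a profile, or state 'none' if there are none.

(A,P): not NE [P1→B gives 6>5]
(A,Q): not NE [P2→P gives 8>5]
(B,P): not NE [P2→Q gives 2>1]
(B,Q): not NE [P1→A gives 3>1]

No pure NE.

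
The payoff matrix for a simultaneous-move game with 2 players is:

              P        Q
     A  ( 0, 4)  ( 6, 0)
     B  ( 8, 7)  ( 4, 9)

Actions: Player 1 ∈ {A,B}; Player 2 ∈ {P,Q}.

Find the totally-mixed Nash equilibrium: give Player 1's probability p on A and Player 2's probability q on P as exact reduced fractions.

P1 indiff ⇒ q·0+(1-q)·6 = q·8+(1-q)·4 ⇒ q(-8) = (1-q)(-2) ⇒ q = 1/5
P2 indiff ⇒ p·4+(1-p)·7 = p·0+(1-p)·9 ⇒ p(4) = (1-p)(2) ⇒ p = 1/3

(p,q) = (1/3, 1/5)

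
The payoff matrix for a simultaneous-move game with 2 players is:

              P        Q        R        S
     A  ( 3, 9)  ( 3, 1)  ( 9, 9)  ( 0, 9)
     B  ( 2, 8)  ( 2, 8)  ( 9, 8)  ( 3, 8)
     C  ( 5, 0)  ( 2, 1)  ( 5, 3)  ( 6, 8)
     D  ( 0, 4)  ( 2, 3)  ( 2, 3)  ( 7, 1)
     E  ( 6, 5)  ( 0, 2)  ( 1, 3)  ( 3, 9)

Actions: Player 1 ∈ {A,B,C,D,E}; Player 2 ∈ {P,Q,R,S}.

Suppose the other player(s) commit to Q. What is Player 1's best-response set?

P1 best: {A}

u_1(A vs Q) = 3
u_1(B vs Q) = 2
u_1(C vs Q) = 2
u_1(D vs Q) = 2
u_1(E vs Q) = 0
max payoff 3 at {A}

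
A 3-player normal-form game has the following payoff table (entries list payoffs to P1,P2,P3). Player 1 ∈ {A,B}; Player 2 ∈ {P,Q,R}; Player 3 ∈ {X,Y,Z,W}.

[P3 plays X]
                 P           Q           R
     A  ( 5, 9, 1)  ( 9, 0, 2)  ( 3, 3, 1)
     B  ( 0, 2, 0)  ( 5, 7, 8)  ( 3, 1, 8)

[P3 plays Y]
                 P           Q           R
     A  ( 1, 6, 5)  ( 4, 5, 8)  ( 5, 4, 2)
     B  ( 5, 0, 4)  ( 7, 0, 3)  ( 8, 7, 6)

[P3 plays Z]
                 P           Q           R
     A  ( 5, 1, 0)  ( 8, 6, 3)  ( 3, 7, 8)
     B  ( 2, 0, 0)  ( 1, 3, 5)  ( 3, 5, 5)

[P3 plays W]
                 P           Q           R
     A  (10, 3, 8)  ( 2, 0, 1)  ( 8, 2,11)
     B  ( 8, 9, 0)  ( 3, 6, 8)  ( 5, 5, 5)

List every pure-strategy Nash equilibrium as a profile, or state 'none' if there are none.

(A,P,X): not NE [P3→W gives 8>1]
(A,P,Y): not NE [P1→B gives 5>1; P3→W gives 8>5]
(A,P,Z): not NE [P2→R gives 7>1; P3→W gives 8>0]
(A,P,W): NE
(A,Q,X): not NE [P2→P gives 9>0; P3→Y gives 8>2]
(A,Q,Y): not NE [P1→B gives 7>4; P2→P gives 6>5]
(A,Q,Z): not NE [P2→R gives 7>6; P3→Y gives 8>3]
(A,Q,W): not NE [P1→B gives 3>2; P2→P gives 3>0; P3→Y gives 8>1]
(A,R,X): not NE [P2→P gives 9>3; P3→W gives 11>1]
(A,R,Y): not NE [P1→B gives 8>5; P2→P gives 6>4; P3→W gives 11>2]
(A,R,Z): not NE [P3→W gives 11>8]
(A,R,W): not NE [P2→P gives 3>2]
(B,P,X): not NE [P1→A gives 5>0; P2→Q gives 7>2; P3→Y gives 4>0]
(B,P,Y): not NE [P2→R gives 7>0]
(B,P,Z): not NE [P1→A gives 5>2; P2→R gives 5>0; P3→Y gives 4>0]
(B,P,W): not NE [P1→A gives 10>8; P3→Y gives 4>0]
(B,Q,X): not NE [P1→A gives 9>5]
(B,Q,Y): not NE [P2→R gives 7>0; P3→W gives 8>3]
(B,Q,Z): not NE [P1→A gives 8>1; P2→R gives 5>3; P3→W gives 8>5]
(B,Q,W): not NE [P2→P gives 9>6]
(B,R,X): not NE [P2→Q gives 7>1]
(B,R,Y): not NE [P3→X gives 8>6]
(B,R,Z): not NE [P3→X gives 8>5]
(B,R,W): not NE [P1→A gives 8>5; P2→P gives 9>5; P3→X gives 8>5]

PSNE = {(A,P,W)}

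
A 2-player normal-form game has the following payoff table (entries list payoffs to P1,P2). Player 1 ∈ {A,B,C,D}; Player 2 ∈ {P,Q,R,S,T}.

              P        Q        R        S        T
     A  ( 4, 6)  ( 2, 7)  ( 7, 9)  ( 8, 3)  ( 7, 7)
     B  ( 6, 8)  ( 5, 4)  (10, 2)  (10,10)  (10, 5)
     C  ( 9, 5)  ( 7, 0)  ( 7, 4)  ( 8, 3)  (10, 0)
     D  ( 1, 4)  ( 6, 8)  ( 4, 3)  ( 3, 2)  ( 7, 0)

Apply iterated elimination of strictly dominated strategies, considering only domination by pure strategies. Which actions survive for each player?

Remaining: P1:{B,C} P2:{P,S}

P1 drop A (B beats it: P:6>4 Q:5>2 R:10>7 S:10>8 T:10>7)
P1 drop D (C beats it: P:9>1 Q:7>6 R:7>4 S:8>3 T:10>7)
P2 drop Q (P beats it: B:8>4 C:5>0)
P2 drop R (P beats it: B:8>2 C:5>4)
P2 drop T (P beats it: B:8>5 C:5>0)
P1→{B,C} P2→{P,S}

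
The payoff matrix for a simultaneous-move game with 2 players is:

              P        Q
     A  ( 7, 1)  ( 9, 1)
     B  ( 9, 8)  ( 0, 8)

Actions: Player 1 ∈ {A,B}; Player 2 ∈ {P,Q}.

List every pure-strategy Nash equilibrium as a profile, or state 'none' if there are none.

(A,P): not NE [P1→B gives 9>7]
(A,Q): NE
(B,P): NE
(B,Q): not NE [P1→A gives 9>0]

PSNE = {(A,Q), (B,P)}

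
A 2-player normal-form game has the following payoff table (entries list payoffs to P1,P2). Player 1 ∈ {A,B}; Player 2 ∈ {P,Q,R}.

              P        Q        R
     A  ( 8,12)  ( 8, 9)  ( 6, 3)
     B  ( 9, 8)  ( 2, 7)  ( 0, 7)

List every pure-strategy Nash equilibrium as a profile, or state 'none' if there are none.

(A,P): not NE [P1→B gives 9>8]
(A,Q): not NE [P2→P gives 12>9]
(A,R): not NE [P2→P gives 12>3]
(B,P): NE
(B,Q): not NE [P1→A gives 8>2; P2→P gives 8>7]
(B,R): not NE [P1→A gives 6>0; P2→P gives 8>7]

Nash profiles: (B,P)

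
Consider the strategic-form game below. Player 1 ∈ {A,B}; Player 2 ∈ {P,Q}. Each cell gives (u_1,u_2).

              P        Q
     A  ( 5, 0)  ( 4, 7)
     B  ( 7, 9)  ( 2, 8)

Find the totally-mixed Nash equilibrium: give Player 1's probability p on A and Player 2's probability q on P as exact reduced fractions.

P1 indiff ⇒ q·5+(1-q)·4 = q·7+(1-q)·2 ⇒ q(-2) = (1-q)(-2) ⇒ q = 1/2
P2 indiff ⇒ p·0+(1-p)·9 = p·7+(1-p)·8 ⇒ p(-7) = (1-p)(-1) ⇒ p = 1/8

P1 mixes 1/8 on A; P2 mixes 1/2 on P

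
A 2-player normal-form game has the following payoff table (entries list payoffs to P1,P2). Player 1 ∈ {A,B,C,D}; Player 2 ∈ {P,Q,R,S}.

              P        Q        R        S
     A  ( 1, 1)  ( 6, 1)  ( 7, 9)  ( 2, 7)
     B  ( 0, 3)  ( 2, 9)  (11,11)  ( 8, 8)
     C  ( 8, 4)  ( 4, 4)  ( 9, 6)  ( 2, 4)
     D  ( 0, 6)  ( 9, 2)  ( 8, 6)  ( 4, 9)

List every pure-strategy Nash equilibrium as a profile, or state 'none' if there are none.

PSNE = {(B,R)}

(A,P): not NE [P1→C gives 8>1; P2→R gives 9>1]
(A,Q): not NE [P1→D gives 9>6; P2→R gives 9>1]
(A,R): not NE [P1→B gives 11>7]
(A,S): not NE [P1→B gives 8>2; P2→R gives 9>7]
(B,P): not NE [P1→C gives 8>0; P2→R gives 11>3]
(B,Q): not NE [P1→D gives 9>2; P2→R gives 11>9]
(B,R): NE
(B,S): not NE [P2→R gives 11>8]
(C,P): not NE [P2→R gives 6>4]
(C,Q): not NE [P1→D gives 9>4; P2→R gives 6>4]
(C,R): not NE [P1→B gives 11>9]
(C,S): not NE [P1→B gives 8>2; P2→R gives 6>4]
(D,P): not NE [P1→C gives 8>0; P2→S gives 9>6]
(D,Q): not NE [P2→S gives 9>2]
(D,R): not NE [P1→B gives 11>8; P2→S gives 9>6]
(D,S): not NE [P1→B gives 8>4]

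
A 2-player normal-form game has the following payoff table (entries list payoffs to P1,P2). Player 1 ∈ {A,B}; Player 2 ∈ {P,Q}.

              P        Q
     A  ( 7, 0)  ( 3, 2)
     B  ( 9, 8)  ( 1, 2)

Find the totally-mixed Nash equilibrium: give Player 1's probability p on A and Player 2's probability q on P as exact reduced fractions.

P1 mixes 3/4 on A; P2 mixes 1/2 on P

P1 indiff ⇒ q·7+(1-q)·3 = q·9+(1-q)·1 ⇒ q(-2) = (1-q)(-2) ⇒ q = 1/2
P2 indiff ⇒ p·0+(1-p)·8 = p·2+(1-p)·2 ⇒ p(-2) = (1-p)(-6) ⇒ p = 3/4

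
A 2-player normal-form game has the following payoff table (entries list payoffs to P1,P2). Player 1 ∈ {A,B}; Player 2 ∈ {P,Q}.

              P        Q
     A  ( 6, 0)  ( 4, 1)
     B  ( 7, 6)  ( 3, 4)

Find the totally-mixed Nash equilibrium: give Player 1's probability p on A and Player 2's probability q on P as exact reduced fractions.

(p,q) = (2/3, 1/2)

P1 indiff ⇒ q·6+(1-q)·4 = q·7+(1-q)·3 ⇒ q(-1) = (1-q)(-1) ⇒ q = 1/2
P2 indiff ⇒ p·0+(1-p)·6 = p·1+(1-p)·4 ⇒ p(-1) = (1-p)(-2) ⇒ p = 2/3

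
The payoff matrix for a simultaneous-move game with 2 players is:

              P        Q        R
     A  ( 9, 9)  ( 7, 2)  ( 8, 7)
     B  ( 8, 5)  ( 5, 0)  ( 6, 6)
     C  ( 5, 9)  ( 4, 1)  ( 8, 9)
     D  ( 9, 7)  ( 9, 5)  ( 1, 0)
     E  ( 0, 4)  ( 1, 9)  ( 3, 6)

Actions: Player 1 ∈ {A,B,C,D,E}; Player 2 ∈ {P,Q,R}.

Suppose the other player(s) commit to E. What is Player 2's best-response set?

P2 best: {Q}

u_2(P vs E) = 4
u_2(Q vs E) = 9
u_2(R vs E) = 6
max payoff 9 at {Q}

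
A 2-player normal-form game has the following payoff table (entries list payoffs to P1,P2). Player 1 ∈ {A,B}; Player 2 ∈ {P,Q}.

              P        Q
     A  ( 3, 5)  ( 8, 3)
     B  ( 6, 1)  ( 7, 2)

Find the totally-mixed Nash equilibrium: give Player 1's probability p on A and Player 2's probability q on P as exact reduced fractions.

P1 mixes 1/3 on A; P2 mixes 1/4 on P

P1 indiff ⇒ q·3+(1-q)·8 = q·6+(1-q)·7 ⇒ q(-3) = (1-q)(-1) ⇒ q = 1/4
P2 indiff ⇒ p·5+(1-p)·1 = p·3+(1-p)·2 ⇒ p(2) = (1-p)(1) ⇒ p = 1/3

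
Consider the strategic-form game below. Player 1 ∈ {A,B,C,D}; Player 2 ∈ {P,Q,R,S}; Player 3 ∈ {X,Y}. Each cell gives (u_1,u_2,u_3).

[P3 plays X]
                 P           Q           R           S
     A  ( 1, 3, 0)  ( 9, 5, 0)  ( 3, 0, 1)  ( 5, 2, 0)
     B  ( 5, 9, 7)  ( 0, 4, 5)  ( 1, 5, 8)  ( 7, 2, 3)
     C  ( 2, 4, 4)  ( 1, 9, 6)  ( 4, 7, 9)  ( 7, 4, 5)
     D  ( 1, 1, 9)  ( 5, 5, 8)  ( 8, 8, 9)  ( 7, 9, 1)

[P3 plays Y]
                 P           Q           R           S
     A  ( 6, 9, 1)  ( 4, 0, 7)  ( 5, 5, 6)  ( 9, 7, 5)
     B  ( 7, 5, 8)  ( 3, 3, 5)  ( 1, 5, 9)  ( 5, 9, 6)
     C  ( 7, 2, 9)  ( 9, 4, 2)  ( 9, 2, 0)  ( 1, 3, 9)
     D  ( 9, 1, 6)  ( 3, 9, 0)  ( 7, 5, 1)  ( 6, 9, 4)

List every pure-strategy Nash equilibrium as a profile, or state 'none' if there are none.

PSNE: ∅

(A,P,X): not NE [P1→B gives 5>1; P2→Q gives 5>3; P3→Y gives 1>0]
(A,P,Y): not NE [P1→D gives 9>6]
(A,Q,X): not NE [P3→Y gives 7>0]
(A,Q,Y): not NE [P1→C gives 9>4; P2→P gives 9>0]
(A,R,X): not NE [P1→D gives 8>3; P2→Q gives 5>0; P3→Y gives 6>1]
(A,R,Y): not NE [P1→C gives 9>5; P2→P gives 9>5]
(A,S,X): not NE [P1→D gives 7>5; P2→Q gives 5>2; P3→Y gives 5>0]
(A,S,Y): not NE [P2→P gives 9>7]
(B,P,X): not NE [P3→Y gives 8>7]
(B,P,Y): not NE [P1→D gives 9>7; P2→S gives 9>5]
(B,Q,X): not NE [P1→A gives 9>0; P2→P gives 9>4]
(B,Q,Y): not NE [P1→C gives 9>3; P2→S gives 9>3]
(B,R,X): not NE [P1→D gives 8>1; P2→P gives 9>5; P3→Y gives 9>8]
(B,R,Y): not NE [P1→C gives 9>1; P2→S gives 9>5]
(B,S,X): not NE [P2→P gives 9>2; P3→Y gives 6>3]
(B,S,Y): not NE [P1→A gives 9>5]
(C,P,X): not NE [P1→B gives 5>2; P2→Q gives 9>4; P3→Y gives 9>4]
(C,P,Y): not NE [P1→D gives 9>7; P2→Q gives 4>2]
(C,Q,X): not NE [P1→A gives 9>1]
(C,Q,Y): not NE [P3→X gives 6>2]
(C,R,X): not NE [P1→D gives 8>4; P2→Q gives 9>7]
(C,R,Y): not NE [P2→Q gives 4>2; P3→X gives 9>0]
(C,S,X): not NE [P2→Q gives 9>4; P3→Y gives 9>5]
(C,S,Y): not NE [P1→A gives 9>1; P2→Q gives 4>3]
(D,P,X): not NE [P1→B gives 5>1; P2→S gives 9>1]
(D,P,Y): not NE [P2→S gives 9>1; P3→X gives 9>6]
(D,Q,X): not NE [P1→A gives 9>5; P2→S gives 9>5]
(D,Q,Y): not NE [P1→C gives 9>3; P3→X gives 8>0]
(D,R,X): not NE [P2→S gives 9>8]
(D,R,Y): not NE [P1→C gives 9>7; P2→S gives 9>5; P3→X gives 9>1]
(D,S,X): not NE [P3→Y gives 4>1]
(D,S,Y): not NE [P1→A gives 9>6]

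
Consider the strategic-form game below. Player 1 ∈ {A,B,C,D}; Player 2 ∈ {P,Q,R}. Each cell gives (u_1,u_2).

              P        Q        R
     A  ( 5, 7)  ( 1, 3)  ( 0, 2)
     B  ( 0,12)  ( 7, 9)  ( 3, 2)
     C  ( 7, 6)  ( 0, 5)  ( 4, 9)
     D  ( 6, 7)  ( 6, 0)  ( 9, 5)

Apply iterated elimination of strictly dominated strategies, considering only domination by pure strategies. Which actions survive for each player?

IESDS → P1:{C,D} P2:{P,R}

P1 drop A (D beats it: P:6>5 Q:6>1 R:9>0)
P2 drop Q (P beats it: B:12>9 C:6>5 D:7>0)
P1 drop B (C beats it: P:7>0 R:4>3)
P1→{C,D} P2→{P,R}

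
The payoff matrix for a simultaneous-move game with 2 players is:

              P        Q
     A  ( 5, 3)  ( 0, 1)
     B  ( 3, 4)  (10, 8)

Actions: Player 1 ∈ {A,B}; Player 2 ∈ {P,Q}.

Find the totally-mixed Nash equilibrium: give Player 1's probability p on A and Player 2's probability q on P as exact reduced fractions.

P1 indiff ⇒ q·5+(1-q)·0 = q·3+(1-q)·10 ⇒ q(2) = (1-q)(10) ⇒ q = 5/6
P2 indiff ⇒ p·3+(1-p)·4 = p·1+(1-p)·8 ⇒ p(2) = (1-p)(4) ⇒ p = 2/3

(p,q) = (2/3, 5/6)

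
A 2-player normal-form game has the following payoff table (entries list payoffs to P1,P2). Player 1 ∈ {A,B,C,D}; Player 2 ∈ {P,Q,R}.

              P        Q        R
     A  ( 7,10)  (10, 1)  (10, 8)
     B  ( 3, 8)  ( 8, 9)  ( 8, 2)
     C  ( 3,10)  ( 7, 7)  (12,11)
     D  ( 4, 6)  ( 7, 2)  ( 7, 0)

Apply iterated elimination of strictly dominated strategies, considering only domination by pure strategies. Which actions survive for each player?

P1 drop B (A beats it: P:7>3 Q:10>8 R:10>8)
P1 drop D (A beats it: P:7>4 Q:10>7 R:10>7)
P2 drop Q (P beats it: A:10>1 C:10>7)
P1→{A,C} P2→{P,R}

Survivors P1:{A,C} P2:{P,R}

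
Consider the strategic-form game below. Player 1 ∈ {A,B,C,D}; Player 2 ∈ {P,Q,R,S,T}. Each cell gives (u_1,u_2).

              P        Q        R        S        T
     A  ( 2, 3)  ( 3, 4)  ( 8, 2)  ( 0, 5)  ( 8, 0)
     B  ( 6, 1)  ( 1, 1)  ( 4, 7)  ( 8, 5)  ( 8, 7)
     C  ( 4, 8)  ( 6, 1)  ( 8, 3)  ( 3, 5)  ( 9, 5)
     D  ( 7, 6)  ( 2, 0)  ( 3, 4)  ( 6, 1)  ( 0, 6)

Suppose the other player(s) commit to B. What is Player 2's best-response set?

u_2(P vs B) = 1
u_2(Q vs B) = 1
u_2(R vs B) = 7
u_2(S vs B) = 5
u_2(T vs B) = 7
max payoff 7 at {R,T}

BR_2 = {R,T}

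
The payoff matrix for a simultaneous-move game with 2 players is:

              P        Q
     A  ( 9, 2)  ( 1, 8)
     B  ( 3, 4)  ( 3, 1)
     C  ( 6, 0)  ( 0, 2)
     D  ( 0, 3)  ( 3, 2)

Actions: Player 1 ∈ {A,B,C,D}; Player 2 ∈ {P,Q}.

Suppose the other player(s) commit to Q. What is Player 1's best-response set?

u_1(A vs Q) = 1
u_1(B vs Q) = 3
u_1(C vs Q) = 0
u_1(D vs Q) = 3
max payoff 3 at {B,D}

BR_1 = {B,D}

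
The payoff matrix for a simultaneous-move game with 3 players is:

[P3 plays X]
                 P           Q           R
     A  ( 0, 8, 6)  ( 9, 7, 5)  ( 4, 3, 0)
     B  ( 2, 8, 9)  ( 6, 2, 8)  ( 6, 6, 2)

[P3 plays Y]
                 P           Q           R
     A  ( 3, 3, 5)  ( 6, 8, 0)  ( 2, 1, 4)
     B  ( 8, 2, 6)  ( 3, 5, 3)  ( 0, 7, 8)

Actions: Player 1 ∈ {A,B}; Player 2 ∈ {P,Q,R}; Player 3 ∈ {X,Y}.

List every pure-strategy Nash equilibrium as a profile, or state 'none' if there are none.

(A,P,X): not NE [P1→B gives 2>0]
(A,P,Y): not NE [P1→B gives 8>3; P2→Q gives 8>3; P3→X gives 6>5]
(A,Q,X): not NE [P2→P gives 8>7]
(A,Q,Y): not NE [P3→X gives 5>0]
(A,R,X): not NE [P1→B gives 6>4; P2→P gives 8>3; P3→Y gives 4>0]
(A,R,Y): not NE [P2→Q gives 8>1]
(B,P,X): NE
(B,P,Y): not NE [P2→R gives 7>2; P3→X gives 9>6]
(B,Q,X): not NE [P1→A gives 9>6; P2→P gives 8>2]
(B,Q,Y): not NE [P1→A gives 6>3; P2→R gives 7>5; P3→X gives 8>3]
(B,R,X): not NE [P2→P gives 8>6; P3→Y gives 8>2]
(B,R,Y): not NE [P1→A gives 2>0]

NE set: (B,P,X)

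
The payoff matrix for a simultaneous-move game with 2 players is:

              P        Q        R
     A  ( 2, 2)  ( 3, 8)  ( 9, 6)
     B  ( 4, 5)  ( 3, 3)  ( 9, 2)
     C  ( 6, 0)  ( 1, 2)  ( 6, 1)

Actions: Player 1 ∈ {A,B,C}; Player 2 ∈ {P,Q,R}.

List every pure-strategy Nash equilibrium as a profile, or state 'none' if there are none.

(A,P): not NE [P1→C gives 6>2; P2→Q gives 8>2]
(A,Q): NE
(A,R): not NE [P2→Q gives 8>6]
(B,P): not NE [P1→C gives 6>4]
(B,Q): not NE [P2→P gives 5>3]
(B,R): not NE [P2→P gives 5>2]
(C,P): not NE [P2→Q gives 2>0]
(C,Q): not NE [P1→B gives 3>1]
(C,R): not NE [P1→B gives 9>6; P2→Q gives 2>1]

NE set: (A,Q)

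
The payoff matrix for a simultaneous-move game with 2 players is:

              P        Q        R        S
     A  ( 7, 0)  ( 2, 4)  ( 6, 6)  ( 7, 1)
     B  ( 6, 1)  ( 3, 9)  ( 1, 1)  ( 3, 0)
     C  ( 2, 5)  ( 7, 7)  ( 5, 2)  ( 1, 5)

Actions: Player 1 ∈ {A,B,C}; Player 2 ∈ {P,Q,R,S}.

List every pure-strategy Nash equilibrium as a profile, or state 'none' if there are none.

NE set: (A,R), (C,Q)

(A,P): not NE [P2→R gives 6>0]
(A,Q): not NE [P1→C gives 7>2; P2→R gives 6>4]
(A,R): NE
(A,S): not NE [P2→R gives 6>1]
(B,P): not NE [P1→A gives 7>6; P2→Q gives 9>1]
(B,Q): not NE [P1→C gives 7>3]
(B,R): not NE [P1→A gives 6>1; P2→Q gives 9>1]
(B,S): not NE [P1→A gives 7>3; P2→Q gives 9>0]
(C,P): not NE [P1→A gives 7>2; P2→Q gives 7>5]
(C,Q): NE
(C,R): not NE [P1→A gives 6>5; P2→Q gives 7>2]
(C,S): not NE [P1→A gives 7>1; P2→Q gives 7>5]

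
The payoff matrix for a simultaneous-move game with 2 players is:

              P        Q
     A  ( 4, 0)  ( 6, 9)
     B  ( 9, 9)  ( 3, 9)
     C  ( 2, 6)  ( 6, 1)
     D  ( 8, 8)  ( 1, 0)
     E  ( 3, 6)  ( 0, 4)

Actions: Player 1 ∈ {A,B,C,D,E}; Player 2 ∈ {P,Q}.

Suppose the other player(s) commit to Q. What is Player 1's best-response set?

u_1(A vs Q) = 6
u_1(B vs Q) = 3
u_1(C vs Q) = 6
u_1(D vs Q) = 1
u_1(E vs Q) = 0
max payoff 6 at {A,C}

BR_1 = {A,C}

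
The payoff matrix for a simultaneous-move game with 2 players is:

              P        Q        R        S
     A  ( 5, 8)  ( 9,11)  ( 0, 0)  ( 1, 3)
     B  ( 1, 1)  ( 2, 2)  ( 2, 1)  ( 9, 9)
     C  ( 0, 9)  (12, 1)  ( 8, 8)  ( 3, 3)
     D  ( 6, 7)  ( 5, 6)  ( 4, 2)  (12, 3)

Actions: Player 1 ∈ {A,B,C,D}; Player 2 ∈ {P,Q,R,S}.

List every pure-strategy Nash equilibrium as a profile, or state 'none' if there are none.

(A,P): not NE [P1→D gives 6>5; P2→Q gives 11>8]
(A,Q): not NE [P1→C gives 12>9]
(A,R): not NE [P1→C gives 8>0; P2→Q gives 11>0]
(A,S): not NE [P1→D gives 12>1; P2→Q gives 11>3]
(B,P): not NE [P1→D gives 6>1; P2→S gives 9>1]
(B,Q): not NE [P1→C gives 12>2; P2→S gives 9>2]
(B,R): not NE [P1→C gives 8>2; P2→S gives 9>1]
(B,S): not NE [P1→D gives 12>9]
(C,P): not NE [P1→D gives 6>0]
(C,Q): not NE [P2→P gives 9>1]
(C,R): not NE [P2→P gives 9>8]
(C,S): not NE [P1→D gives 12>3; P2→P gives 9>3]
(D,P): NE
(D,Q): not NE [P1→C gives 12>5; P2→P gives 7>6]
(D,R): not NE [P1→C gives 8>4; P2→P gives 7>2]
(D,S): not NE [P2→P gives 7>3]

PSNE = {(D,P)}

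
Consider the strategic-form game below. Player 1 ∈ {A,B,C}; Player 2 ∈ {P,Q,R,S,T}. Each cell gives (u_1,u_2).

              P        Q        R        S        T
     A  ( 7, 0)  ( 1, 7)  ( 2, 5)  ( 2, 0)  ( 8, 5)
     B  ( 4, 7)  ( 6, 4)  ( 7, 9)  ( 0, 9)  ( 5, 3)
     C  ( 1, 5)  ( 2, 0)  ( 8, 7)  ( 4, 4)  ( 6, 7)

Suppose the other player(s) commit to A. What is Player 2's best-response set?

u_2(P vs A) = 0
u_2(Q vs A) = 7
u_2(R vs A) = 5
u_2(S vs A) = 0
u_2(T vs A) = 5
max payoff 7 at {Q}

P2 best: {Q}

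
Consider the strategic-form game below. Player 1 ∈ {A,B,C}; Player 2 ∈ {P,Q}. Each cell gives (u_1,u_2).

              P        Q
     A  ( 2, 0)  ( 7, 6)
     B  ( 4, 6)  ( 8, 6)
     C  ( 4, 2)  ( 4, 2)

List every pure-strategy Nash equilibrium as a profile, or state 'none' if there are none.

NE set: (B,P), (B,Q), (C,P)

(A,P): not NE [P1→C gives 4>2; P2→Q gives 6>0]
(A,Q): not NE [P1→B gives 8>7]
(B,P): NE
(B,Q): NE
(C,P): NE
(C,Q): not NE [P1→B gives 8>4]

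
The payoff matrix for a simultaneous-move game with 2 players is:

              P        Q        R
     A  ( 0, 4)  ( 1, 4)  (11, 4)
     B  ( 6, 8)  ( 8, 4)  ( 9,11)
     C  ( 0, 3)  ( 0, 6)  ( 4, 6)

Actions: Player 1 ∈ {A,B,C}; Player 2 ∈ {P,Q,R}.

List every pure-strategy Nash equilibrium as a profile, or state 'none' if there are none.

PSNE = {(A,R)}

(A,P): not NE [P1→B gives 6>0]
(A,Q): not NE [P1→B gives 8>1]
(A,R): NE
(B,P): not NE [P2→R gives 11>8]
(B,Q): not NE [P2→R gives 11>4]
(B,R): not NE [P1→A gives 11>9]
(C,P): not NE [P1→B gives 6>0; P2→R gives 6>3]
(C,Q): not NE [P1→B gives 8>0]
(C,R): not NE [P1→A gives 11>4]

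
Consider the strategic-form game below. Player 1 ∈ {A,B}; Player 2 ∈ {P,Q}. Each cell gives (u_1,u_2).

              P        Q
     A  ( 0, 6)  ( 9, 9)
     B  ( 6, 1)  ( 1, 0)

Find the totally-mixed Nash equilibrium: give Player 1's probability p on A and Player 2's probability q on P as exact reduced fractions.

(p,q) = (1/4, 4/7)

P1 indiff ⇒ q·0+(1-q)·9 = q·6+(1-q)·1 ⇒ q(-6) = (1-q)(-8) ⇒ q = 4/7
P2 indiff ⇒ p·6+(1-p)·1 = p·9+(1-p)·0 ⇒ p(-3) = (1-p)(-1) ⇒ p = 1/4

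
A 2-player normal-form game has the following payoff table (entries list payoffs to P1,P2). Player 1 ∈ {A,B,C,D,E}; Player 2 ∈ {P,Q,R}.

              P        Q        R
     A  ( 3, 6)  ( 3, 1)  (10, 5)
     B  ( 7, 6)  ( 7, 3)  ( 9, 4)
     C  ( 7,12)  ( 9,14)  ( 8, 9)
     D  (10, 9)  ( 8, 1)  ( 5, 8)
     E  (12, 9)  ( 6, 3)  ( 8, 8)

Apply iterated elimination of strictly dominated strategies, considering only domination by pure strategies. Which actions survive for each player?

IESDS → P1:{C,D,E} P2:{P,Q}

P2 drop R (P beats it: A:6>5 B:6>4 C:12>9 D:9>8 E:9>8)
P1 drop A (B beats it: P:7>3 Q:7>3)
P1 drop B (D beats it: P:10>7 Q:8>7)
P1→{C,D,E} P2→{P,Q}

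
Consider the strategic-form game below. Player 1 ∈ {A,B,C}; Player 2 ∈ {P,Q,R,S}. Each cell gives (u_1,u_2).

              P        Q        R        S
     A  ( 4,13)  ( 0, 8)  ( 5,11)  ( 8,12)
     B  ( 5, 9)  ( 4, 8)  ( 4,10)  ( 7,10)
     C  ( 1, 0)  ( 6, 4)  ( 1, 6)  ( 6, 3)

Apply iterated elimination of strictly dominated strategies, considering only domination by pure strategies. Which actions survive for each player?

P2 drop Q (R beats it: A:11>8 B:10>8 C:6>4)
P1 drop C (A beats it: P:4>1 R:5>1 S:8>6)
P1→{A,B} P2→{P,R,S}

Survivors P1:{A,B} P2:{P,R,S}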